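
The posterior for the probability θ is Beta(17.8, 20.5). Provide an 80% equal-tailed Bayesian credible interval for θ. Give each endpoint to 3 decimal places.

[0.362, 0.568]

Posterior: Beta(17.8, 20.5).
Equal-tailed 80% interval: the 0.1 and 0.9 quantiles of Beta(17.8, 20.5).
Posterior mean ≈ 0.465, SD ≈ 0.080; a Normal approximation gives roughly [0.363, 0.567].
Exact: F⁻¹(0.1) = 0.362; F⁻¹(0.9) = 0.568.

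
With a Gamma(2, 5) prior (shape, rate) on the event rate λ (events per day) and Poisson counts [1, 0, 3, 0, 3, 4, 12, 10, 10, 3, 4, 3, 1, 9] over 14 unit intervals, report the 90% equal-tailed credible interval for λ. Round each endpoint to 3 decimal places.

[2.754, 4.148]

Posterior: Gamma(2+63, 5+14) = Gamma(65, 19) (shape, rate).
Equal-tailed 90% interval: Gamma(65, 19) quantiles at 0.05 and 0.95.
Posterior mean ≈ 3.421, SD ≈ 0.424; a Normal approximation gives roughly [2.723, 4.119].
Exact: lower = 2.754; upper = 4.148.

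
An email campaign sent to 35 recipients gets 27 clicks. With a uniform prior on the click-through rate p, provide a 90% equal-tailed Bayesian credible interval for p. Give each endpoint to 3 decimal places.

[0.635, 0.863]

Posterior: Beta(1+27, 1+8) = Beta(28, 9).
Equal-tailed 90% interval: the 0.05 and 0.95 quantiles of Beta(28, 9).
Posterior mean ≈ 0.757, SD ≈ 0.070; a Normal approximation gives roughly [0.642, 0.871].
Exact: F⁻¹(0.05) = 0.635; F⁻¹(0.95) = 0.863.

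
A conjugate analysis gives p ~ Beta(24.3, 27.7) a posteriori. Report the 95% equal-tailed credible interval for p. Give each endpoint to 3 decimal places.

Posterior: Beta(24.3, 27.7).
Equal-tailed 95% interval: the 0.025 and 0.975 quantiles of Beta(24.3, 27.7).
Posterior mean ≈ 0.467, SD ≈ 0.069; a Normal approximation gives roughly [0.333, 0.602].
Exact: F⁻¹(0.025) = 0.335; F⁻¹(0.975) = 0.602.

[0.335, 0.602]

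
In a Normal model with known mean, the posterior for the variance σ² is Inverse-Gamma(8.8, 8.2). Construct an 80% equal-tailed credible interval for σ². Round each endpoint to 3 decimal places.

Inverse-Gamma(8.8, 8.2) quantiles: F⁻¹(0.1) and F⁻¹(0.9).
Equivalently, 1/σ² ~ Gamma(8.8, rate = 8.2); invert its 0.9 and 0.1 quantiles.
Posterior mean ≈ 1.051, SD ≈ 0.403; a Normal approximation gives roughly [0.535, 1.568].
Exact: lower = 0.643; upper = 1.554.

[0.643, 1.554]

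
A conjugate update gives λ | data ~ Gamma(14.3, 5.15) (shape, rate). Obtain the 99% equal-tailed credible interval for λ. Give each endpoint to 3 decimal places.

Posterior: Gamma(shape 14.3, rate 5.15).
Equal-tailed 99% interval: Gamma(14.3, 5.15) quantiles at 0.005 and 0.995.
Posterior mean ≈ 2.777, SD ≈ 0.734; a Normal approximation gives roughly [0.885, 4.668].
Exact: lower = 1.248; upper = 5.029.

[1.248, 5.029]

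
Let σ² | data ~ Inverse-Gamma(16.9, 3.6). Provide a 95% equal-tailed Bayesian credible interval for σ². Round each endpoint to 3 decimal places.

[0.139, 0.366]

Inverse-Gamma(16.9, 3.6) quantiles: F⁻¹(0.025) and F⁻¹(0.975).
Equivalently, 1/σ² ~ Gamma(16.9, rate = 3.6); invert its 0.975 and 0.025 quantiles.
Posterior mean ≈ 0.226, SD ≈ 0.059; a Normal approximation gives roughly [0.111, 0.341].
Exact: lower = 0.139; upper = 0.366.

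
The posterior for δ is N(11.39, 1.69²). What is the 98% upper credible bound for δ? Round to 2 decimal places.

Need U with P(δ ≤ U) = 0.98: U = 11.39 + z_{0.02}·1.69.
z = 2.054; U = 11.39 + 2.054 × 1.69 = 14.86.

14.86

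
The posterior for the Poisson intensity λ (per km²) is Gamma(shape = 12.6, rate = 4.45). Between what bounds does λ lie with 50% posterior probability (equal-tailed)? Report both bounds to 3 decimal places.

[2.261, 3.321]

Posterior: Gamma(shape 12.6, rate 4.45).
Equal-tailed 50% interval: Gamma(12.6, 4.45) quantiles at 0.25 and 0.75.
Posterior mean ≈ 2.831, SD ≈ 0.798; a Normal approximation gives roughly [2.293, 3.369].
Exact: lower = 2.261; upper = 3.321.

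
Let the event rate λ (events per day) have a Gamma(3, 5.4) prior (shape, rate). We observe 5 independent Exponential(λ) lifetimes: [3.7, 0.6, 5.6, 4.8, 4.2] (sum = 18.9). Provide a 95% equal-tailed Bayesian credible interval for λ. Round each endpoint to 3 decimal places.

[0.142, 0.594]

Posterior: Gamma(3+5, 5.4+18.9) = Gamma(8, 24.3) (shape, rate).
Equal-tailed 95% interval: Gamma(8, 24.3) quantiles at 0.025 and 0.975.
Posterior mean ≈ 0.329, SD ≈ 0.116; a Normal approximation gives roughly [0.101, 0.557].
Exact: lower = 0.142; upper = 0.594.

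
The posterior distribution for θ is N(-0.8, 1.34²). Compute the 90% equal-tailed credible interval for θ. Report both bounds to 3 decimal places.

The posterior is symmetric, so the 90% equal-tailed interval is θ = -0.8 ± z·1.34 with z = 1.645.
Half-width: 1.645 × 1.34 = 2.204.
-0.8 − 2.204 = -3.004; -0.8 + 2.204 = 1.404.

[-3.004, 1.404]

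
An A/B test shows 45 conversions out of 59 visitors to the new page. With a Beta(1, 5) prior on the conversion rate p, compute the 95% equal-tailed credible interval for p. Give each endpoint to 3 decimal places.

Posterior: Beta(1+45, 5+14) = Beta(46, 19).
Equal-tailed 95% interval: the 0.025 and 0.975 quantiles of Beta(46, 19).
Posterior mean ≈ 0.708, SD ≈ 0.056; a Normal approximation gives roughly [0.598, 0.817].
Exact: F⁻¹(0.025) = 0.592; F⁻¹(0.975) = 0.811.

[0.592, 0.811]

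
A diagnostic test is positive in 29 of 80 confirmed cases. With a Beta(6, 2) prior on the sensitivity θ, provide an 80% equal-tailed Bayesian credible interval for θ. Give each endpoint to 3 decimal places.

Posterior: Beta(6+29, 2+51) = Beta(35, 53).
Equal-tailed 80% interval: the 0.1 and 0.9 quantiles of Beta(35, 53).
Posterior mean ≈ 0.398, SD ≈ 0.052; a Normal approximation gives roughly [0.331, 0.464].
Exact: F⁻¹(0.1) = 0.332; F⁻¹(0.9) = 0.465.

[0.332, 0.465]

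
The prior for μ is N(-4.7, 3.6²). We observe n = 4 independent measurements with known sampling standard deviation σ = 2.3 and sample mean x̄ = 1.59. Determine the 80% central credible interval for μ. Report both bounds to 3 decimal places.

Posterior precision = 1/3.6² + 4/2.3² = 0.0772 + 0.7561 = 0.8333, so posterior SD = 1.0955.
Posterior mean = (-4.7/3.6² + 4·1.59/2.3²) / 0.8333 = 1.0076.
Interval: 1.0076 ± 1.282 × 1.0955 → [-0.396, 2.411].

[-0.396, 2.411]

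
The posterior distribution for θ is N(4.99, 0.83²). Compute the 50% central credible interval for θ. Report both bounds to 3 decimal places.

The posterior is symmetric, so the 50% equal-tailed interval is θ = 4.99 ± z·0.83 with z = 0.674.
Half-width: 0.674 × 0.83 = 0.560.
4.99 − 0.560 = 4.430; 4.99 + 0.560 = 5.550.

[4.430, 5.550]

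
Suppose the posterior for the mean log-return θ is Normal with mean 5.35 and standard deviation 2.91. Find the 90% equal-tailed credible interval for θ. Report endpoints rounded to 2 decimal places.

[0.56, 10.14]

The posterior is symmetric, so the 90% equal-tailed interval is θ = 5.35 ± z·2.91 with z = 1.645.
Half-width: 1.645 × 2.91 = 4.79.
5.35 − 4.79 = 0.56; 5.35 + 4.79 = 10.14.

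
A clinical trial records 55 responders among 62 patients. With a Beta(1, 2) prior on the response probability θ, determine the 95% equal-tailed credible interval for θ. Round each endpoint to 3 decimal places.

Posterior: Beta(1+55, 2+7) = Beta(56, 9).
Equal-tailed 95% interval: the 0.025 and 0.975 quantiles of Beta(56, 9).
Posterior mean ≈ 0.862, SD ≈ 0.043; a Normal approximation gives roughly [0.778, 0.945].
Exact: F⁻¹(0.025) = 0.768; F⁻¹(0.975) = 0.934.

[0.768, 0.934]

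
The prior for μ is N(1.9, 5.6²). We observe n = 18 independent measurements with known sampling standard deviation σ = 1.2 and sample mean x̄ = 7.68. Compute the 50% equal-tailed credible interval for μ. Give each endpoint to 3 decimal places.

[7.475, 7.856]

Posterior precision = 1/5.6² + 18/1.2² = 0.0319 + 12.5000 = 12.5319, so posterior SD = 0.2825.
Posterior mean = (1.9/5.6² + 18·7.68/1.2²) / 12.5319 = 7.6653.
Interval: 7.6653 ± 0.674 × 0.2825 → [7.475, 7.856].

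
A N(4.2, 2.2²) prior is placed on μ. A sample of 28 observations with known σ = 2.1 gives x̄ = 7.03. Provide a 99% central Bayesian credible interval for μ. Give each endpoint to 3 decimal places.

Posterior precision = 1/2.2² + 28/2.1² = 0.2066 + 6.3492 = 6.5558, so posterior SD = 0.3906.
Posterior mean = (4.2/2.2² + 28·7.03/2.1²) / 6.5558 = 6.9408.
Interval: 6.9408 ± 2.576 × 0.3906 → [5.935, 7.947].

[5.935, 7.947]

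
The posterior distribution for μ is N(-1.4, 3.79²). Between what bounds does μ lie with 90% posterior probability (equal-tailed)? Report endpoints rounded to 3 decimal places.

The posterior is symmetric, so the 90% equal-tailed interval is μ = -1.4 ± z·3.79 with z = 1.645.
Half-width: 1.645 × 3.79 = 6.234.
-1.4 − 6.234 = -7.634; -1.4 + 6.234 = 4.834.

[-7.634, 4.834]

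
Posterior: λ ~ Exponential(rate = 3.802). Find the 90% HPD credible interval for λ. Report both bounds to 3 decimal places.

[0.000, 0.606]

The exponential density is strictly decreasing on [0, ∞), so the HPD interval is anchored at 0: [0, q] with P(λ ≤ q) = 0.90.
q = −ln(1 − 0.90) / 3.802 = 2.3026 / 3.802 = 0.606.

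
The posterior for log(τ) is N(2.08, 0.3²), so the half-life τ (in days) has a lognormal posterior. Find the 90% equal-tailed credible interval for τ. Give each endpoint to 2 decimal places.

On the log scale the 90% interval is 2.08 ± 1.645 × 0.3 = [1.5865, 2.5735].
Exponentiate: [e^1.5865, e^2.5735] = [4.89, 13.11].

[4.89, 13.11]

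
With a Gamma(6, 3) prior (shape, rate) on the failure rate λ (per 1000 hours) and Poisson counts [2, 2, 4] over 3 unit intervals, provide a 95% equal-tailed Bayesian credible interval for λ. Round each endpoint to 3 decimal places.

Posterior: Gamma(6+8, 3+3) = Gamma(14, 6) (shape, rate).
Equal-tailed 95% interval: Gamma(14, 6) quantiles at 0.025 and 0.975.
Posterior mean ≈ 2.333, SD ≈ 0.624; a Normal approximation gives roughly [1.111, 3.556].
Exact: lower = 1.276; upper = 3.705.

[1.276, 3.705]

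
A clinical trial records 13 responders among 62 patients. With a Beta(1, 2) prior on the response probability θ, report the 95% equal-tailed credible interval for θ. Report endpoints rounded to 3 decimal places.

Posterior: Beta(1+13, 2+49) = Beta(14, 51).
Equal-tailed 95% interval: the 0.025 and 0.975 quantiles of Beta(14, 51).
Posterior mean ≈ 0.215, SD ≈ 0.051; a Normal approximation gives roughly [0.116, 0.315].
Exact: F⁻¹(0.025) = 0.125; F⁻¹(0.975) = 0.322.

[0.125, 0.322]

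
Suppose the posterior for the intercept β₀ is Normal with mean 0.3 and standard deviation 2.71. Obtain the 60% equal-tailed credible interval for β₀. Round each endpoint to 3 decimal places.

The posterior is symmetric, so the 60% equal-tailed interval is β₀ = 0.3 ± z·2.71 with z = 0.842.
Half-width: 0.842 × 2.71 = 2.281.
0.3 − 2.281 = -1.981; 0.3 + 2.281 = 2.581.

[-1.981, 2.581]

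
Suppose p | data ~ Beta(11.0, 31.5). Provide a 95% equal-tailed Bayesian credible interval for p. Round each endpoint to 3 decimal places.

Posterior: Beta(11.0, 31.5).
Equal-tailed 95% interval: the 0.025 and 0.975 quantiles of Beta(11.0, 31.5).
Posterior mean ≈ 0.259, SD ≈ 0.066; a Normal approximation gives roughly [0.129, 0.389].
Exact: F⁻¹(0.025) = 0.140; F⁻¹(0.975) = 0.399.

[0.140, 0.399]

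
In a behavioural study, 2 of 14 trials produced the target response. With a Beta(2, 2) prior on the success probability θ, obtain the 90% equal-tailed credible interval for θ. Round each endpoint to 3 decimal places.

Posterior: Beta(2+2, 2+12) = Beta(4, 14).
Equal-tailed 90% interval: the 0.05 and 0.95 quantiles of Beta(4, 14).
Posterior mean ≈ 0.222, SD ≈ 0.095; a Normal approximation gives roughly [0.065, 0.379].
Exact: F⁻¹(0.05) = 0.085; F⁻¹(0.95) = 0.396.

[0.085, 0.396]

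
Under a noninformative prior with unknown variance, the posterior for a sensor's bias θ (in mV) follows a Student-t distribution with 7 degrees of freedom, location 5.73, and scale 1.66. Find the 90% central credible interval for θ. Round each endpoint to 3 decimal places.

The t_7 distribution is symmetric; the 90% interval is 5.73 ± t·1.66 with t_{0.95,7} = 1.895.
Half-width: 1.895 × 1.66 = 3.145.
5.73 − 3.145 = 2.585; 5.73 + 3.145 = 8.875.

[2.585, 8.875]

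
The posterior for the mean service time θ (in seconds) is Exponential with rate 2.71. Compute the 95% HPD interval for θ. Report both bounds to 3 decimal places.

The exponential density is strictly decreasing on [0, ∞), so the HPD interval is anchored at 0: [0, q] with P(θ ≤ q) = 0.95.
q = −ln(1 − 0.95) / 2.71 = 2.9957 / 2.71 = 1.105.

[0.000, 1.105]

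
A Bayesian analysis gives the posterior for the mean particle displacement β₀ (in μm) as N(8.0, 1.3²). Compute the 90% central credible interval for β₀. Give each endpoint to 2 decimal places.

The posterior is symmetric, so the 90% equal-tailed interval is β₀ = 8.0 ± z·1.3 with z = 1.645.
Half-width: 1.645 × 1.3 = 2.14.
8.0 − 2.14 = 5.86; 8.0 + 2.14 = 10.14.

[5.86, 10.14]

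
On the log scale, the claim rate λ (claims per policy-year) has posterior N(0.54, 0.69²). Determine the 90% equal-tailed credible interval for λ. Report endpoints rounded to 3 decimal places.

On the log scale the 90% interval is 0.54 ± 1.645 × 0.69 = [-0.5949, 1.6749].
Exponentiate: [e^-0.5949, e^1.6749] = [0.552, 5.339].

[0.552, 5.339]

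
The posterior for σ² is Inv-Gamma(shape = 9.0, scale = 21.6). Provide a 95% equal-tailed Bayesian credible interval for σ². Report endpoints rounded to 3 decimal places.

Inverse-Gamma(9.0, 21.6) quantiles: F⁻¹(0.025) and F⁻¹(0.975).
Equivalently, 1/σ² ~ Gamma(9.0, rate = 21.6); invert its 0.975 and 0.025 quantiles.
Posterior mean ≈ 2.700, SD ≈ 1.021; a Normal approximation gives roughly [0.700, 4.700].
Exact: lower = 1.370; upper = 5.249.

[1.370, 5.249]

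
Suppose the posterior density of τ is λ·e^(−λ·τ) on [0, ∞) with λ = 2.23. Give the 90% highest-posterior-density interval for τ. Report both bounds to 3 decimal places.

The exponential density is strictly decreasing on [0, ∞), so the HPD interval is anchored at 0: [0, q] with P(τ ≤ q) = 0.90.
q = −ln(1 − 0.90) / 2.23 = 2.3026 / 2.23 = 1.033.

[0.000, 1.033]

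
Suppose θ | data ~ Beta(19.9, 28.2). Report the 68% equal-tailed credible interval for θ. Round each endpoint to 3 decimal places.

[0.343, 0.484]

Posterior: Beta(19.9, 28.2).
Equal-tailed 68% interval: the 0.16 and 0.84 quantiles of Beta(19.9, 28.2).
Posterior mean ≈ 0.414, SD ≈ 0.070; a Normal approximation gives roughly [0.344, 0.484].
Exact: F⁻¹(0.16) = 0.343; F⁻¹(0.84) = 0.484.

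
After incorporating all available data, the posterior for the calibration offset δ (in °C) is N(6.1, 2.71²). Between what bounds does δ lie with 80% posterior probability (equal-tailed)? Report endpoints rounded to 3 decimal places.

The posterior is symmetric, so the 80% equal-tailed interval is δ = 6.1 ± z·2.71 with z = 1.282.
Half-width: 1.282 × 2.71 = 3.473.
6.1 − 3.473 = 2.627; 6.1 + 3.473 = 9.573.

[2.627, 9.573]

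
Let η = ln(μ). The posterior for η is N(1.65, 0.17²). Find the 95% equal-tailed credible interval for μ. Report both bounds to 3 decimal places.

On the log scale the 95% interval is 1.65 ± 1.960 × 0.17 = [1.3168, 1.9832].
Exponentiate: [e^1.3168, e^1.9832] = [3.731, 7.266].

[3.731, 7.266]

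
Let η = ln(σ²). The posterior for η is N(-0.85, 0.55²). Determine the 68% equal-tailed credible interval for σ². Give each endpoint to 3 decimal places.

On the log scale the 68% interval is -0.85 ± 0.994 × 0.55 = [-1.3970, -0.3030].
Exponentiate: [e^-1.3970, e^-0.3030] = [0.247, 0.739].

[0.247, 0.739]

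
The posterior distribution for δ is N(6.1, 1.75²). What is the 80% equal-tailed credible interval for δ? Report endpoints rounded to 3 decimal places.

The posterior is symmetric, so the 80% equal-tailed interval is δ = 6.1 ± z·1.75 with z = 1.282.
Half-width: 1.282 × 1.75 = 2.243.
6.1 − 2.243 = 3.857; 6.1 + 2.243 = 8.343.

[3.857, 8.343]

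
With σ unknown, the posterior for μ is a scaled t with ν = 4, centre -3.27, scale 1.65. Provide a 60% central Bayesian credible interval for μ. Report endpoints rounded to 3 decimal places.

The t_4 distribution is symmetric; the 60% interval is -3.27 ± t·1.65 with t_{0.8,4} = 0.941.
Half-width: 0.941 × 1.65 = 1.553.
-3.27 − 1.553 = -4.823; -3.27 + 1.553 = -1.717.

[-4.823, -1.717]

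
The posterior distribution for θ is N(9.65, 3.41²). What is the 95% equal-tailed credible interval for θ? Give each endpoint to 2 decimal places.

[2.97, 16.33]

The posterior is symmetric, so the 95% equal-tailed interval is θ = 9.65 ± z·3.41 with z = 1.960.
Half-width: 1.960 × 3.41 = 6.68.
9.65 − 6.68 = 2.97; 9.65 + 6.68 = 16.33.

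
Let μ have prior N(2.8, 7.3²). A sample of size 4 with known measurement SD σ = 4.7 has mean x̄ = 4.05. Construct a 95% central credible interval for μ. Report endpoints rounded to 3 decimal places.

[-0.452, 8.317]

Posterior precision = 1/7.3² + 4/4.7² = 0.0188 + 0.1811 = 0.1998, so posterior SD = 2.2369.
Posterior mean = (2.8/7.3² + 4·4.05/4.7²) / 0.1998 = 3.9326.
Interval: 3.9326 ± 1.960 × 2.2369 → [-0.452, 8.317].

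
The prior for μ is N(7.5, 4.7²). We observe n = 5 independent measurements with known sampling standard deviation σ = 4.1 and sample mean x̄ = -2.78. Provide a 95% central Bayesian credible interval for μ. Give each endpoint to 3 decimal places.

[-4.770, 1.926]

Posterior precision = 1/4.7² + 5/4.1² = 0.0453 + 0.2974 = 0.3427, so posterior SD = 1.7082.
Posterior mean = (7.5/4.7² + 5·-2.78/4.1²) / 0.3427 = -1.4221.
Interval: -1.4221 ± 1.960 × 1.7082 → [-4.770, 1.926].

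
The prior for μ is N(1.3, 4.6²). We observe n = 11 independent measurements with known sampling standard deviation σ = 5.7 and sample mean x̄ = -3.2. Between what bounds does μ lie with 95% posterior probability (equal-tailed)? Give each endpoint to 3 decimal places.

[-5.804, 0.507]

Posterior precision = 1/4.6² + 11/5.7² = 0.0473 + 0.3386 = 0.3858, so posterior SD = 1.6099.
Posterior mean = (1.3/4.6² + 11·-3.2/5.7²) / 0.3858 = -2.6488.
Interval: -2.6488 ± 1.960 × 1.6099 → [-5.804, 0.507].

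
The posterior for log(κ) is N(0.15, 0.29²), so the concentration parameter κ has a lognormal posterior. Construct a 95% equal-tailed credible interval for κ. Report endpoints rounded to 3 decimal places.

[0.658, 2.051]

On the log scale the 95% interval is 0.15 ± 1.960 × 0.29 = [-0.4184, 0.7184].
Exponentiate: [e^-0.4184, e^0.7184] = [0.658, 2.051].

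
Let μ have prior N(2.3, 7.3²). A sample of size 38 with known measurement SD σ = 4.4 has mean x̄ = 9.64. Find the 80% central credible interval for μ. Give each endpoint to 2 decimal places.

Posterior precision = 1/7.3² + 38/4.4² = 0.0188 + 1.9628 = 1.9816, so posterior SD = 0.7104.
Posterior mean = (2.3/7.3² + 38·9.64/4.4²) / 1.9816 = 9.5705.
Interval: 9.5705 ± 1.282 × 0.7104 → [8.66, 10.48].

[8.66, 10.48]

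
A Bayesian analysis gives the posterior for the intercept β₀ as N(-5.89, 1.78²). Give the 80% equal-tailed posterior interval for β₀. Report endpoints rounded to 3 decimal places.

[-8.171, -3.609]

The posterior is symmetric, so the 80% equal-tailed interval is β₀ = -5.89 ± z·1.78 with z = 1.282.
Half-width: 1.282 × 1.78 = 2.281.
-5.89 − 2.281 = -8.171; -5.89 + 2.281 = -3.609.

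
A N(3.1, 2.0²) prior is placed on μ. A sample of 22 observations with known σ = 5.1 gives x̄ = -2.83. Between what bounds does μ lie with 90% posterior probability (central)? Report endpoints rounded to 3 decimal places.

Posterior precision = 1/2.0² + 22/5.1² = 0.2500 + 0.8458 = 1.0958, so posterior SD = 0.9553.
Posterior mean = (3.1/2.0² + 22·-2.83/5.1²) / 1.0958 = -1.4771.
Interval: -1.4771 ± 1.645 × 0.9553 → [-3.048, 0.094].

[-3.048, 0.094]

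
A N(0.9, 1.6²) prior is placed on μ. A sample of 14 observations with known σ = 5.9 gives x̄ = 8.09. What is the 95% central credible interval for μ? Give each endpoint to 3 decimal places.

Posterior precision = 1/1.6² + 14/5.9² = 0.3906 + 0.4022 = 0.7928, so posterior SD = 1.1231.
Posterior mean = (0.9/1.6² + 14·8.09/5.9²) / 0.7928 = 4.5474.
Interval: 4.5474 ± 1.960 × 1.1231 → [2.346, 6.749].

[2.346, 6.749]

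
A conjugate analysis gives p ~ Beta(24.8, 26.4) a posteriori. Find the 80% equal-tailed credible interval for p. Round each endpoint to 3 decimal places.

Posterior: Beta(24.8, 26.4).
Equal-tailed 80% interval: the 0.1 and 0.9 quantiles of Beta(24.8, 26.4).
Posterior mean ≈ 0.484, SD ≈ 0.069; a Normal approximation gives roughly [0.396, 0.573].
Exact: F⁻¹(0.1) = 0.395; F⁻¹(0.9) = 0.574.

[0.395, 0.574]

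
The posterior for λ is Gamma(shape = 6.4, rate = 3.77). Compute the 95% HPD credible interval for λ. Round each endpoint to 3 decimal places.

The posterior is unimodal and skewed, so the HPD interval has equal density at both endpoints and is the shortest 95% interval.
Solving f(0.528) = f(3.031) with F(3.031) − F(0.528) = 0.95 gives [0.528, 3.031].
For comparison, the equal-tailed interval is [0.648, 3.244]; the HPD is narrower and shifted toward the mode.

[0.528, 3.031]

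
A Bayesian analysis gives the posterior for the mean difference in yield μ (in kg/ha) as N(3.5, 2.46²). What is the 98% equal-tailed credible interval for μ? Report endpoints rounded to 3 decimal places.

[-2.223, 9.223]

The posterior is symmetric, so the 98% equal-tailed interval is μ = 3.5 ± z·2.46 with z = 2.326.
Half-width: 2.326 × 2.46 = 5.723.
3.5 − 5.723 = -2.223; 3.5 + 5.723 = 9.223.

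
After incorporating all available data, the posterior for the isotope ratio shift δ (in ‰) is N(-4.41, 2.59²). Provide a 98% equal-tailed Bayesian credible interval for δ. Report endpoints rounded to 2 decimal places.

The posterior is symmetric, so the 98% equal-tailed interval is δ = -4.41 ± z·2.59 with z = 2.326.
Half-width: 2.326 × 2.59 = 6.03.
-4.41 − 6.03 = -10.44; -4.41 + 6.03 = 1.62.

[-10.44, 1.62]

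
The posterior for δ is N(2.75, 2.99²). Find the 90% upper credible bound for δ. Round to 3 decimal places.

Need U with P(δ ≤ U) = 0.90: U = 2.75 + z_{0.1}·2.99.
z = 1.282; U = 2.75 + 1.282 × 2.99 = 6.582.

6.582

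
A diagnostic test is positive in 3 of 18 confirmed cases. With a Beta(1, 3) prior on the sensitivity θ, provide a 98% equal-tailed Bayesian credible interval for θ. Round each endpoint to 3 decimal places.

[0.041, 0.404]

Posterior: Beta(1+3, 3+15) = Beta(4, 18).
Equal-tailed 98% interval: the 0.01 and 0.99 quantiles of Beta(4, 18).
Posterior mean ≈ 0.182, SD ≈ 0.080; a Normal approximation gives roughly [-0.005, 0.369].
Exact: F⁻¹(0.01) = 0.041; F⁻¹(0.99) = 0.404.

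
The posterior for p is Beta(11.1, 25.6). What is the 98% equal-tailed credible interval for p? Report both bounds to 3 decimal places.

Posterior: Beta(11.1, 25.6).
Equal-tailed 98% interval: the 0.01 and 0.99 quantiles of Beta(11.1, 25.6).
Posterior mean ≈ 0.302, SD ≈ 0.075; a Normal approximation gives roughly [0.128, 0.476].
Exact: F⁻¹(0.01) = 0.147; F⁻¹(0.99) = 0.489.

[0.147, 0.489]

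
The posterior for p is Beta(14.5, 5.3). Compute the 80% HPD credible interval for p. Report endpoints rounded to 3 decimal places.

The posterior is unimodal and skewed, so the HPD interval has equal density at both endpoints and is the shortest 80% interval.
Solving f(0.620) = f(0.867) with F(0.867) − F(0.620) = 0.80 gives [0.620, 0.867].
For comparison, the equal-tailed interval is [0.602, 0.852]; the HPD is narrower and shifted toward the mode.

[0.620, 0.867]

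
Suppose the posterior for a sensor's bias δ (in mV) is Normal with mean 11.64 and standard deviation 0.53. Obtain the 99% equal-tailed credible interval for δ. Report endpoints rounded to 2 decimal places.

The posterior is symmetric, so the 99% equal-tailed interval is δ = 11.64 ± z·0.53 with z = 2.576.
Half-width: 2.576 × 0.53 = 1.37.
11.64 − 1.37 = 10.27; 11.64 + 1.37 = 13.01.

[10.27, 13.01]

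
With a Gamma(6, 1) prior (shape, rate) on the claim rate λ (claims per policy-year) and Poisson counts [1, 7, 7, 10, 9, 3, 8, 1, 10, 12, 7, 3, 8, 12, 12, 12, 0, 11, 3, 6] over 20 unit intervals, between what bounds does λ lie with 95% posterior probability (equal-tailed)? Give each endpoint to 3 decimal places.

Posterior: Gamma(6+142, 1+20) = Gamma(148, 21) (shape, rate).
Equal-tailed 95% interval: Gamma(148, 21) quantiles at 0.025 and 0.975.
Posterior mean ≈ 7.048, SD ≈ 0.579; a Normal approximation gives roughly [5.912, 8.183].
Exact: lower = 5.958; upper = 8.227.

[5.958, 8.227]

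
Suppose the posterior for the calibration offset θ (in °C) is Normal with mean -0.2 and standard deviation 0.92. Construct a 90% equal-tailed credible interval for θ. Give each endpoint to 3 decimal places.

[-1.713, 1.313]

The posterior is symmetric, so the 90% equal-tailed interval is θ = -0.2 ± z·0.92 with z = 1.645.
Half-width: 1.645 × 0.92 = 1.513.
-0.2 − 1.513 = -1.713; -0.2 + 1.513 = 1.313.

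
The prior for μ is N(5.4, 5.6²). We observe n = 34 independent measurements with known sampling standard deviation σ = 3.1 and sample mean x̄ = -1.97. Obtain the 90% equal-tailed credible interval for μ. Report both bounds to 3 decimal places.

[-2.775, -1.034]

Posterior precision = 1/5.6² + 34/3.1² = 0.0319 + 3.5380 = 3.5699, so posterior SD = 0.5293.
Posterior mean = (5.4/5.6² + 34·-1.97/3.1²) / 3.5699 = -1.9042.
Interval: -1.9042 ± 1.645 × 0.5293 → [-2.775, -1.034].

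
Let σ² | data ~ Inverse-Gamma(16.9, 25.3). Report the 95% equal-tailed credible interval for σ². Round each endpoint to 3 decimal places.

Inverse-Gamma(16.9, 25.3) quantiles: F⁻¹(0.025) and F⁻¹(0.975).
Equivalently, 1/σ² ~ Gamma(16.9, rate = 25.3); invert its 0.975 and 0.025 quantiles.
Posterior mean ≈ 1.591, SD ≈ 0.412; a Normal approximation gives roughly [0.783, 2.399].
Exact: lower = 0.978; upper = 2.575.

[0.978, 2.575]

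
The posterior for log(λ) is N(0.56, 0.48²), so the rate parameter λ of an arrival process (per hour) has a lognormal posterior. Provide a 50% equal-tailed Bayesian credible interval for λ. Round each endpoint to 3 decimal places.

On the log scale the 50% interval is 0.56 ± 0.674 × 0.48 = [0.2362, 0.8838].
Exponentiate: [e^0.2362, e^0.8838] = [1.266, 2.420].

[1.266, 2.420]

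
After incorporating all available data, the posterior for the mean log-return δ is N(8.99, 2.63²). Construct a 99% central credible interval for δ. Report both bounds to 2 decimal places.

[2.22, 15.76]

The posterior is symmetric, so the 99% equal-tailed interval is δ = 8.99 ± z·2.63 with z = 2.576.
Half-width: 2.576 × 2.63 = 6.77.
8.99 − 6.77 = 2.22; 8.99 + 6.77 = 15.76.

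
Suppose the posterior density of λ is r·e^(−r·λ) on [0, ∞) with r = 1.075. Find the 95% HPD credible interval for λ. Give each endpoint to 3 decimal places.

[0.000, 2.787]

The exponential density is strictly decreasing on [0, ∞), so the HPD interval is anchored at 0: [0, q] with P(λ ≤ q) = 0.95.
q = −ln(1 − 0.95) / 1.075 = 2.9957 / 1.075 = 2.787.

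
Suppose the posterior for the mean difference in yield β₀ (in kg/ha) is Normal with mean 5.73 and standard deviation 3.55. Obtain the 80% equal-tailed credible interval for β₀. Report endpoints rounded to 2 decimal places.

The posterior is symmetric, so the 80% equal-tailed interval is β₀ = 5.73 ± z·3.55 with z = 1.282.
Half-width: 1.282 × 3.55 = 4.55.
5.73 − 4.55 = 1.18; 5.73 + 4.55 = 10.28.

[1.18, 10.28]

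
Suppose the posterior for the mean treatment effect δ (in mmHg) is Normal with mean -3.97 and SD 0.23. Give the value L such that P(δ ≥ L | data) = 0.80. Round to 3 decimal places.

Need L with P(δ ≥ L) = 0.80: L = -3.97 − z_{0.2}·0.23.
z = 0.842; L = -3.97 − 0.842 × 0.23 = -4.164.

-4.164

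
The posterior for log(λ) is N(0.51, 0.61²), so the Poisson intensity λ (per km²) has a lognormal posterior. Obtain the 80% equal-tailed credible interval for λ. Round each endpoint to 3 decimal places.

On the log scale the 80% interval is 0.51 ± 1.282 × 0.61 = [-0.2717, 1.2917].
Exponentiate: [e^-0.2717, e^1.2917] = [0.762, 3.639].

[0.762, 3.639]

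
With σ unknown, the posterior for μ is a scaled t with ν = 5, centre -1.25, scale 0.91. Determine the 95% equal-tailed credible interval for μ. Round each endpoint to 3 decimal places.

[-3.589, 1.089]

The t_5 distribution is symmetric; the 95% interval is -1.25 ± t·0.91 with t_{0.975,5} = 2.571.
Half-width: 2.571 × 0.91 = 2.339.
-1.25 − 2.339 = -3.589; -1.25 + 2.339 = 1.089.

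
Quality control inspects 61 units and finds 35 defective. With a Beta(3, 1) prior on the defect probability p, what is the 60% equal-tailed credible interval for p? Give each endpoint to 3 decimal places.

[0.533, 0.636]

Posterior: Beta(3+35, 1+26) = Beta(38, 27).
Equal-tailed 60% interval: the 0.2 and 0.8 quantiles of Beta(38, 27).
Posterior mean ≈ 0.585, SD ≈ 0.061; a Normal approximation gives roughly [0.534, 0.636].
Exact: F⁻¹(0.2) = 0.533; F⁻¹(0.8) = 0.636.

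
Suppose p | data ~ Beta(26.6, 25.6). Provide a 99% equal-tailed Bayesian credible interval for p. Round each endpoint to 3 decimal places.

[0.335, 0.682]

Posterior: Beta(26.6, 25.6).
Equal-tailed 99% interval: the 0.005 and 0.995 quantiles of Beta(26.6, 25.6).
Posterior mean ≈ 0.510, SD ≈ 0.069; a Normal approximation gives roughly [0.333, 0.686].
Exact: F⁻¹(0.005) = 0.335; F⁻¹(0.995) = 0.682.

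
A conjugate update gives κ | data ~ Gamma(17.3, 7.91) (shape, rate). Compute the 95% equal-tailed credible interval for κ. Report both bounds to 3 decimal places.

[1.281, 3.332]

Posterior: Gamma(shape 17.3, rate 7.91).
Equal-tailed 95% interval: Gamma(17.3, 7.91) quantiles at 0.025 and 0.975.
Posterior mean ≈ 2.187, SD ≈ 0.526; a Normal approximation gives roughly [1.156, 3.218].
Exact: lower = 1.281; upper = 3.332.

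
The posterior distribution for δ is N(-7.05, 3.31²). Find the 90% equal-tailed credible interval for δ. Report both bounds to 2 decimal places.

[-12.49, -1.61]

The posterior is symmetric, so the 90% equal-tailed interval is δ = -7.05 ± z·3.31 with z = 1.645.
Half-width: 1.645 × 3.31 = 5.44.
-7.05 − 5.44 = -12.49; -7.05 + 5.44 = -1.61.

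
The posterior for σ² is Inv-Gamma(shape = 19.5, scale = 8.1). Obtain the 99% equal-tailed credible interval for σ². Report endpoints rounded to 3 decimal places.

Inverse-Gamma(19.5, 8.1) quantiles: F⁻¹(0.005) and F⁻¹(0.995).
Equivalently, 1/σ² ~ Gamma(19.5, rate = 8.1); invert its 0.995 and 0.005 quantiles.
Posterior mean ≈ 0.438, SD ≈ 0.105; a Normal approximation gives roughly [0.168, 0.707].
Exact: lower = 0.247; upper = 0.810.

[0.247, 0.810]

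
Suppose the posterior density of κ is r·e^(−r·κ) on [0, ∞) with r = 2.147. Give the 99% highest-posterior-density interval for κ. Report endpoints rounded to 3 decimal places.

[0.000, 2.145]

The exponential density is strictly decreasing on [0, ∞), so the HPD interval is anchored at 0: [0, q] with P(κ ≤ q) = 0.99.
q = −ln(1 − 0.99) / 2.147 = 4.6052 / 2.147 = 2.145.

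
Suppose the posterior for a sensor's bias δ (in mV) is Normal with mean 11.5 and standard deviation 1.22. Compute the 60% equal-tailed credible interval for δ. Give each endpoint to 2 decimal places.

The posterior is symmetric, so the 60% equal-tailed interval is δ = 11.5 ± z·1.22 with z = 0.842.
Half-width: 0.842 × 1.22 = 1.03.
11.5 − 1.03 = 10.47; 11.5 + 1.03 = 12.53.

[10.47, 12.53]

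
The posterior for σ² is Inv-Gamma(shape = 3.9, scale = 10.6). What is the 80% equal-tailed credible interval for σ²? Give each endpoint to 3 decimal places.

[1.619, 6.316]

Inverse-Gamma(3.9, 10.6) quantiles: F⁻¹(0.1) and F⁻¹(0.9).
Equivalently, 1/σ² ~ Gamma(3.9, rate = 10.6); invert its 0.9 and 0.1 quantiles.
Posterior mean ≈ 3.655, SD ≈ 2.652; a Normal approximation gives roughly [0.257, 7.054].
Exact: lower = 1.619; upper = 6.316.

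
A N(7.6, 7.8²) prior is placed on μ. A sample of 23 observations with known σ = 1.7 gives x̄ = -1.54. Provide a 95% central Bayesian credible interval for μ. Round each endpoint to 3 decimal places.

[-2.215, -0.827]

Posterior precision = 1/7.8² + 23/1.7² = 0.0164 + 7.9585 = 7.9749, so posterior SD = 0.3541.
Posterior mean = (7.6/7.8² + 23·-1.54/1.7²) / 7.9749 = -1.5212.
Interval: -1.5212 ± 1.960 × 0.3541 → [-2.215, -0.827].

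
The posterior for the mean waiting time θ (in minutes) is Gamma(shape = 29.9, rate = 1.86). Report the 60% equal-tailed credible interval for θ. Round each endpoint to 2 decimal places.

[13.56, 18.48]

Posterior: Gamma(shape 29.9, rate 1.86).
Equal-tailed 60% interval: Gamma(29.9, 1.86) quantiles at 0.2 and 0.8.
Posterior mean ≈ 16.08, SD ≈ 2.94; a Normal approximation gives roughly [13.60, 18.55].
Exact: lower = 13.56; upper = 18.48.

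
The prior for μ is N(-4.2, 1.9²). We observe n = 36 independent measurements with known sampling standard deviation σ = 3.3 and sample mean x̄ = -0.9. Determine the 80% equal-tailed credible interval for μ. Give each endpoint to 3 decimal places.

Posterior precision = 1/1.9² + 36/3.3² = 0.2770 + 3.3058 = 3.5828, so posterior SD = 0.5283.
Posterior mean = (-4.2/1.9² + 36·-0.9/3.3²) / 3.5828 = -1.1551.
Interval: -1.1551 ± 1.282 × 0.5283 → [-1.832, -0.478].

[-1.832, -0.478]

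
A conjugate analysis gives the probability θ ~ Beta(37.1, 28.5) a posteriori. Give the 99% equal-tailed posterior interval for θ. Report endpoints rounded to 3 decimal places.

[0.408, 0.716]

Posterior: Beta(37.1, 28.5).
Equal-tailed 99% interval: the 0.005 and 0.995 quantiles of Beta(37.1, 28.5).
Posterior mean ≈ 0.566, SD ≈ 0.061; a Normal approximation gives roughly [0.409, 0.722].
Exact: F⁻¹(0.005) = 0.408; F⁻¹(0.995) = 0.716.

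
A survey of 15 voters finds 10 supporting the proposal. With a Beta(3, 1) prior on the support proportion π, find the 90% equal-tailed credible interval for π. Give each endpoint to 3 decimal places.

[0.502, 0.844]

Posterior: Beta(3+10, 1+5) = Beta(13, 6).
Equal-tailed 90% interval: the 0.05 and 0.95 quantiles of Beta(13, 6).
Posterior mean ≈ 0.684, SD ≈ 0.104; a Normal approximation gives roughly [0.513, 0.855].
Exact: F⁻¹(0.05) = 0.502; F⁻¹(0.95) = 0.844.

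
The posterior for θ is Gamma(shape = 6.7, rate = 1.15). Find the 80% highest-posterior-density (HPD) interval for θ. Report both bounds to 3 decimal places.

The posterior is unimodal and skewed, so the HPD interval has equal density at both endpoints and is the shortest 80% interval.
Solving f(2.723) = f(8.167) with F(8.167) − F(2.723) = 0.80 gives [2.723, 8.167].
For comparison, the equal-tailed interval is [3.191, 8.832]; the HPD is narrower and shifted toward the mode.

[2.723, 8.167]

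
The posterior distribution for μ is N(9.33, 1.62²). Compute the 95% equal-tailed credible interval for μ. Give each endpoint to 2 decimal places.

The posterior is symmetric, so the 95% equal-tailed interval is μ = 9.33 ± z·1.62 with z = 1.960.
Half-width: 1.960 × 1.62 = 3.18.
9.33 − 3.18 = 6.15; 9.33 + 3.18 = 12.51.

[6.15, 12.51]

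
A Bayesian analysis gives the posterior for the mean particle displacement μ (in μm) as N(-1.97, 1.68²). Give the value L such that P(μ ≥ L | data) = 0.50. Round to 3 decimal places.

-1.970

Need L with P(μ ≥ L) = 0.50: L = -1.97 − z_{0.5}·1.68.
z = 0.000; L = -1.97 − 0.000 × 1.68 = -1.970.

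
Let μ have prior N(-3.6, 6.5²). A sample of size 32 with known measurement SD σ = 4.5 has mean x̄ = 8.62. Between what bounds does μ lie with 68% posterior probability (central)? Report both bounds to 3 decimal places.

Posterior precision = 1/6.5² + 32/4.5² = 0.0237 + 1.5802 = 1.6039, so posterior SD = 0.7896.
Posterior mean = (-3.6/6.5² + 32·8.62/4.5²) / 1.6039 = 8.4397.
Interval: 8.4397 ± 0.994 × 0.7896 → [7.654, 9.225].

[7.654, 9.225]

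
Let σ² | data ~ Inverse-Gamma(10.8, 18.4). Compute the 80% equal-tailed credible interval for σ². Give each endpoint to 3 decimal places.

[1.213, 2.682]

Inverse-Gamma(10.8, 18.4) quantiles: F⁻¹(0.1) and F⁻¹(0.9).
Equivalently, 1/σ² ~ Gamma(10.8, rate = 18.4); invert its 0.9 and 0.1 quantiles.
Posterior mean ≈ 1.878, SD ≈ 0.633; a Normal approximation gives roughly [1.066, 2.689].
Exact: lower = 1.213; upper = 2.682.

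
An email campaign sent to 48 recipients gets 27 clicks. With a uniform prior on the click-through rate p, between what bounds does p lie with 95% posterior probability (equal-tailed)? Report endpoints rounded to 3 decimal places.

[0.422, 0.693]

Posterior: Beta(1+27, 1+21) = Beta(28, 22).
Equal-tailed 95% interval: the 0.025 and 0.975 quantiles of Beta(28, 22).
Posterior mean ≈ 0.560, SD ≈ 0.070; a Normal approximation gives roughly [0.424, 0.696].
Exact: F⁻¹(0.025) = 0.422; F⁻¹(0.975) = 0.693.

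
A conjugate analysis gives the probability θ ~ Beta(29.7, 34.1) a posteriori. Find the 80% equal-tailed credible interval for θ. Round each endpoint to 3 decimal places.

[0.386, 0.546]

Posterior: Beta(29.7, 34.1).
Equal-tailed 80% interval: the 0.1 and 0.9 quantiles of Beta(29.7, 34.1).
Posterior mean ≈ 0.466, SD ≈ 0.062; a Normal approximation gives roughly [0.386, 0.545].
Exact: F⁻¹(0.1) = 0.386; F⁻¹(0.9) = 0.546.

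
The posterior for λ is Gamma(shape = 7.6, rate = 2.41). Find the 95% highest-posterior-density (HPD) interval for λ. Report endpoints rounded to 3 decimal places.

[1.129, 5.430]

The posterior is unimodal and skewed, so the HPD interval has equal density at both endpoints and is the shortest 95% interval.
Solving f(1.129) = f(5.430) with F(5.430) − F(1.129) = 0.95 gives [1.129, 5.430].
For comparison, the equal-tailed interval is [1.326, 5.759]; the HPD is narrower and shifted toward the mode.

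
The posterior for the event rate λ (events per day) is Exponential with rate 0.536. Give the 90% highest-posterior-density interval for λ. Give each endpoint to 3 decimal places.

[0.000, 4.296]

The exponential density is strictly decreasing on [0, ∞), so the HPD interval is anchored at 0: [0, q] with P(λ ≤ q) = 0.90.
q = −ln(1 − 0.90) / 0.536 = 2.3026 / 0.536 = 4.296.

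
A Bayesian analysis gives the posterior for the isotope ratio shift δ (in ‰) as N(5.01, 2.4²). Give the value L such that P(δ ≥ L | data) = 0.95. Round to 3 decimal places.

Need L with P(δ ≥ L) = 0.95: L = 5.01 − z_{0.05}·2.4.
z = 1.645; L = 5.01 − 1.645 × 2.4 = 1.062.

1.062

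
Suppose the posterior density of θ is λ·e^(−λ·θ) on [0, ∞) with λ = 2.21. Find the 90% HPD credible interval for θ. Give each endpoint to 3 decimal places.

[0.000, 1.042]

The exponential density is strictly decreasing on [0, ∞), so the HPD interval is anchored at 0: [0, q] with P(θ ≤ q) = 0.90.
q = −ln(1 − 0.90) / 2.21 = 2.3026 / 2.21 = 1.042.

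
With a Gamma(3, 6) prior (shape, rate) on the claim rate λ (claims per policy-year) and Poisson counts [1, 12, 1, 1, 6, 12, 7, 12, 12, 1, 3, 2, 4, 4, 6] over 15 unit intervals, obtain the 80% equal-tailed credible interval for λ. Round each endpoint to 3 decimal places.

[3.585, 4.721]

Posterior: Gamma(3+84, 6+15) = Gamma(87, 21) (shape, rate).
Equal-tailed 80% interval: Gamma(87, 21) quantiles at 0.1 and 0.9.
Posterior mean ≈ 4.143, SD ≈ 0.444; a Normal approximation gives roughly [3.574, 4.712].
Exact: lower = 3.585; upper = 4.721.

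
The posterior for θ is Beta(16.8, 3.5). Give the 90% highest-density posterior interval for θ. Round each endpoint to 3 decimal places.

The posterior is unimodal and skewed, so the HPD interval has equal density at both endpoints and is the shortest 90% interval.
Solving f(0.703) = f(0.958) with F(0.958) − F(0.703) = 0.90 gives [0.703, 0.958].
For comparison, the equal-tailed interval is [0.676, 0.942]; the HPD is narrower and shifted toward the mode.

[0.703, 0.958]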